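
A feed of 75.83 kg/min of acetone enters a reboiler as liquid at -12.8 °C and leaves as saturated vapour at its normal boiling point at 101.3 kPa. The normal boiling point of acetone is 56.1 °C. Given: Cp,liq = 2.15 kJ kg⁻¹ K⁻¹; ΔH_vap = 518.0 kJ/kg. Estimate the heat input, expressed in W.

liquid -12.8→56.1 °C: 148.14 kJ/kg
vaporisation at 56.1 °C: 518 kJ/kg
Δh = 148.14 + 518 = 666.13 kJ/kg
Q = ṁ·Δh = 75.83 kg/min × 666.13 kJ/kg = 50513 kJ/min
|Q| = 841.88 kW = 841880 W

Q = 842000 W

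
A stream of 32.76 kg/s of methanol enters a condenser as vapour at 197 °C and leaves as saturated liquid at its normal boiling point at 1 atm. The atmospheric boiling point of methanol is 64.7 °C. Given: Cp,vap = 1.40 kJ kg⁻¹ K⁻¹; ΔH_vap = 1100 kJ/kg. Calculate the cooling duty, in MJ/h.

Q_c = 152000 MJ/h

vapour 197→64.7 °C: -185.22 kJ/kg
condensation at 64.7 °C: -1100 kJ/kg
Δh = -185.22 + -1100 = -1285.2 kJ/kg
Q = ṁ·Δh = 32.76 kg/s × -1285.2 kJ/kg = -42104 kJ/s
|Q| = 42104 kW = 151570 MJ/h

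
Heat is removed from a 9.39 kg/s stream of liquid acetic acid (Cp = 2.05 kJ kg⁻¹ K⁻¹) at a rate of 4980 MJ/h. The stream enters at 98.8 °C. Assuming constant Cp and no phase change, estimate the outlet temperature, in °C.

Q = 4980 MJ/h = 1383.3 kJ/s
ΔT = Q/(ṁ·Cp) = 1383.3/(9.39×2.05) = 71.863 K
T_out = 98.8 − 71.863 = 26.937 °C

T_out = 26.9 °C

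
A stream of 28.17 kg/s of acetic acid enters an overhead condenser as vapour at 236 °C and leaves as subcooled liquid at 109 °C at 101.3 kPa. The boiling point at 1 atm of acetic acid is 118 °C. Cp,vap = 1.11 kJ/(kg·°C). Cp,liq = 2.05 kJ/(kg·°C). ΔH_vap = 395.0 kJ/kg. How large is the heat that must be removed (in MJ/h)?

Q_c = 55200 MJ/h

vapour 236→118 °C: -130.98 kJ/kg
condensation at 118 °C: -395 kJ/kg
liquid 118→109 °C: -18.45 kJ/kg
Δh = -130.98 + -395 + -18.45 = -544.43 kJ/kg
Q = ṁ·Δh = 28.17 kg/s × -544.43 kJ/kg = -15337 kJ/s
|Q| = 15337 kW = 55212 MJ/h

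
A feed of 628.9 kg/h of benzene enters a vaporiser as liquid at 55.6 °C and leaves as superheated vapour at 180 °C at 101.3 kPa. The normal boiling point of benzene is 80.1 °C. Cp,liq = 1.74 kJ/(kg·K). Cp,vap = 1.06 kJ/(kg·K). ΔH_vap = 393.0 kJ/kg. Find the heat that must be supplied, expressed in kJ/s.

liquid 55.6→80.1 °C: 42.63 kJ/kg
vaporisation at 80.1 °C: 393 kJ/kg
vapour 80.1→180 °C: 105.89 kJ/kg
Δh = 42.63 + 393 + 105.89 = 541.52 kJ/kg
Q = ṁ·Δh = 628.9 kg/h × 541.52 kJ/kg = 340560 kJ/h
|Q| = 94.601 kW

Q = 94.6 kJ/s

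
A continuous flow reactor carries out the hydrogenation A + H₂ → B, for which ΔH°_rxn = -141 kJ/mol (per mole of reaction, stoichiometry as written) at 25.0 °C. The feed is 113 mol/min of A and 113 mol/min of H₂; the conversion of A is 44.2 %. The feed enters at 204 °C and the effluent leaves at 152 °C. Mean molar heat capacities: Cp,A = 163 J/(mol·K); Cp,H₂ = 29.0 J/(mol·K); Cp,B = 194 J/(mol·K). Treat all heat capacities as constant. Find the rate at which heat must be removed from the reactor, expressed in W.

Extent of reaction ξ = 0.442 × 113 = 49.946 mol/min
Reaction term: ξ·ΔH°_rxn = 49.946 × -141 = -7042.4 kJ/min
Sensible, feed 204→25 °C: -3883.6 kJ/min
Outlet flows (mol/min): A 63.054, H₂ 63.054, B 49.946
Sensible, products 25→152 °C: 2768.1 kJ/min
Q = ΔH = -8157.9 kJ/min = -135.96 kW
Heat removed = 135960 W

Q_out = 136000 W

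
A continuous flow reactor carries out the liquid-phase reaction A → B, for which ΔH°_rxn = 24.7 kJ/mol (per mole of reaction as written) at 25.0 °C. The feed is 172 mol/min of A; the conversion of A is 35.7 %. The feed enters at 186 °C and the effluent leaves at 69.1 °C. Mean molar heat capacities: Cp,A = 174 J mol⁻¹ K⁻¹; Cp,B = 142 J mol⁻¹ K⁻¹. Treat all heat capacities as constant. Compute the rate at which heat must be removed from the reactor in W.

Extent of reaction ξ = 0.357 × 172 = 61.404 mol/min
Reaction term: ξ·ΔH°_rxn = 61.404 × 24.7 = 1516.7 kJ/min
Sensible, feed 186→25 °C: -4818.4 kJ/min
Outlet flows (mol/min): A 110.6, B 61.404
Sensible, products 25→69.1 °C: 1233.2 kJ/min
Q = ΔH = -2068.6 kJ/min = -34.476 kW
Heat removed = 34476 W

Q_out = 34500 W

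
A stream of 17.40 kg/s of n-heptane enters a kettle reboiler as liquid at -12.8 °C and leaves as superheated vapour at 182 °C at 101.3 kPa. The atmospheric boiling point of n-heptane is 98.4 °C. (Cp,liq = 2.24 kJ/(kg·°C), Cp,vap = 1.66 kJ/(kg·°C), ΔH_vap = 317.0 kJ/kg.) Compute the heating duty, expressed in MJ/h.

Q = 44200 MJ/h

liquid -12.8→98.4 °C: 249.09 kJ/kg
vaporisation at 98.4 °C: 317 kJ/kg
vapour 98.4→182 °C: 138.78 kJ/kg
Δh = 249.09 + 317 + 138.78 = 704.86 kJ/kg
Q = ṁ·Δh = 17.40 kg/s × 704.86 kJ/kg = 12265 kJ/s
|Q| = 12265 kW = 44153 MJ/h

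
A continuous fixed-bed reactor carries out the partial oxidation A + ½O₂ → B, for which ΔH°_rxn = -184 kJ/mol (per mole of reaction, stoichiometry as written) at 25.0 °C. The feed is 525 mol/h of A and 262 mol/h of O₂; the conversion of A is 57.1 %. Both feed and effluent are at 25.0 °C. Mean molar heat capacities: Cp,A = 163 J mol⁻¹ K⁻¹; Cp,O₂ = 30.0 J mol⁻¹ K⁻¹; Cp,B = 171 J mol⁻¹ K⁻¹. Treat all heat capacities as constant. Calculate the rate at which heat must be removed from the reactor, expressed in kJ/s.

Extent of reaction ξ = 0.571 × 525 = 299.77 mol/h
Reaction term: ξ·ΔH°_rxn = 299.77 × -184 = -55159 kJ/h
Q = ΔH = -55159 kJ/h = -15.322 kW
Heat removed = 15.322 kJ/s

Q_out = 15.3 kJ/s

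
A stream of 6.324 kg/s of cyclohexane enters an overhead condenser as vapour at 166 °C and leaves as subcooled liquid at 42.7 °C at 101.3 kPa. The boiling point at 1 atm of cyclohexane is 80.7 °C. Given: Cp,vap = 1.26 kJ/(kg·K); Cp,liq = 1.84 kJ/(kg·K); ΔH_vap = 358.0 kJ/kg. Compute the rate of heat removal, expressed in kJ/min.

vapour 166→80.7 °C: -107.48 kJ/kg
condensation at 80.7 °C: -358 kJ/kg
liquid 80.7→42.7 °C: -69.92 kJ/kg
Δh = -107.48 + -358 + -69.92 = -535.4 kJ/kg
Q = ṁ·Δh = 6.324 kg/s × -535.4 kJ/kg = -3385.9 kJ/s
|Q| = 3385.9 kW = 203150 kJ/min

Q_c = 203000 kJ/min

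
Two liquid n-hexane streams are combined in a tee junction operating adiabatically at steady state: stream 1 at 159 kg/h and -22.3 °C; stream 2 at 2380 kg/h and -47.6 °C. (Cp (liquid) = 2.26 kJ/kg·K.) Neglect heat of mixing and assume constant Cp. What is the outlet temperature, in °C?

T_out = -46.0 °C

No heat crosses the boundary, so H_out = H_in.
Σ ṁᵢCp,ᵢTᵢ = 159×2.26×-22.3 + 2380×2.26×-47.6 = -264040
Σ ṁᵢCp,ᵢ = 159×2.26 + 2380×2.26 = 5738.1
T_out = -264040 / 5738.1 = -46.016 °C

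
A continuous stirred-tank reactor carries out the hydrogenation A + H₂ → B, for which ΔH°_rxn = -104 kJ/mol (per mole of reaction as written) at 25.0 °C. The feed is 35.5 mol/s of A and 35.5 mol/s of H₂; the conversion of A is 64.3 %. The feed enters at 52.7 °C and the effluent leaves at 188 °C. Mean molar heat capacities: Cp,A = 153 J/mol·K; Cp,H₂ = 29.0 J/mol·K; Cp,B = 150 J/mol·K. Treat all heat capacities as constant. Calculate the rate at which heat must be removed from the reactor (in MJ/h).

Q_out = 5830 MJ/h

Extent of reaction ξ = 0.643 × 35.5 = 22.826 mol/s
Reaction term: ξ·ΔH°_rxn = 22.826 × -104 = -2374 kJ/s
Sensible, feed 52.7→25 °C: -178.97 kJ/s
Outlet flows (mol/s): A 12.674, H₂ 12.674, B 22.826
Sensible, products 25→188 °C: 934.08 kJ/s
Q = ΔH = -1618.8 kJ/s = -1618.8 kW
Heat removed = 5827.8 MJ/h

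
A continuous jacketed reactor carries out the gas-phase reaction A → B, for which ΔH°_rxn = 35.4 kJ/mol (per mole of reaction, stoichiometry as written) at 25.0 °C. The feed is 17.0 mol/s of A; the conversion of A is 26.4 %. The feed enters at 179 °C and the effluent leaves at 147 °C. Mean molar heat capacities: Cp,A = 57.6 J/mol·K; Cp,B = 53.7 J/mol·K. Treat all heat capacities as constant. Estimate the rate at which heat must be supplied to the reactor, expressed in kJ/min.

Q_in = 7520 kJ/min

Extent of reaction ξ = 0.264 × 17.0 = 4.488 mol/s
Reaction term: ξ·ΔH°_rxn = 4.488 × 35.4 = 158.88 kJ/s
Sensible, feed 179→25 °C: -150.8 kJ/s
Outlet flows (mol/s): A 12.512, B 4.488
Sensible, products 25→147 °C: 117.33 kJ/s
Q = ΔH = 125.41 kJ/s = 125.41 kW
Heat supplied = 7524.3 kJ/min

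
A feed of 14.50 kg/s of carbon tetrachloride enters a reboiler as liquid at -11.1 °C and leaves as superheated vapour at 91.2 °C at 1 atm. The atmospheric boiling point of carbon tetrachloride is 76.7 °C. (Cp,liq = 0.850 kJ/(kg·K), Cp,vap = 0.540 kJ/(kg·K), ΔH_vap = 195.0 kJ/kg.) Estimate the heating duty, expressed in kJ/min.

Q = 241000 kJ/min

liquid -11.1→76.7 °C: 74.63 kJ/kg
vaporisation at 76.7 °C: 195 kJ/kg
vapour 76.7→91.2 °C: 7.83 kJ/kg
Δh = 74.63 + 195 + 7.83 = 277.46 kJ/kg
Q = ṁ·Δh = 14.50 kg/s × 277.46 kJ/kg = 4023.2 kJ/s
|Q| = 4023.2 kW = 241390 kJ/min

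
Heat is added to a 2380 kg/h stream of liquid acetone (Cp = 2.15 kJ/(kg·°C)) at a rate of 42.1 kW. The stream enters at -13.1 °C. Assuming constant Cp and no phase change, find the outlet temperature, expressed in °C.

Q = 42.1 kW = 151560 kJ/h
ΔT = Q/(ṁ·Cp) = 151560/(2380×2.15) = 29.619 K
T_out = -13.1 + 29.619 = 16.519 °C

T_out = 16.5 °C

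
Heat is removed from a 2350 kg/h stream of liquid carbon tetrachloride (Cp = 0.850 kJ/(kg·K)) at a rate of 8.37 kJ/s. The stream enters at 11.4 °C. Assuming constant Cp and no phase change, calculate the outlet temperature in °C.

Q = 8.37 kJ/s = 30132 kJ/h
ΔT = Q/(ṁ·Cp) = 30132/(2350×0.850) = 15.085 K
T_out = 11.4 − 15.085 = -3.6849 °C

T_out = -3.68 °C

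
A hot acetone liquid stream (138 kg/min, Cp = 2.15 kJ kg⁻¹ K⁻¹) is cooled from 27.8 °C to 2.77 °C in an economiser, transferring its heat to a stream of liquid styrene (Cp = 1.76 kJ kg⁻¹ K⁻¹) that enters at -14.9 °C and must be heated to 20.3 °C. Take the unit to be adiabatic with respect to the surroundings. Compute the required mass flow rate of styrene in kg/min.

Heat released by hot stream: Q = 138 × 2.15 × (27.8 − 2.77) = 7426.4 kJ/min
Energy balance on cold side (adiabatic exchanger): Q = ṁ_c·Cp_c·(T_c,out − T_c,in)
ṁ_c = 7426.4 / [1.76 × (20.3 − -14.9)] = 119.87 kg/min

ṁ_c = 120 kg/min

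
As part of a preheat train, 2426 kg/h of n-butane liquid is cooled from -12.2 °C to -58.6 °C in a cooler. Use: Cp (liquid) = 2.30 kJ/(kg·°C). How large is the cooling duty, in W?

Q = ṁ·Cp·ΔT = 2426 × 2.30 × (-58.6 − -12.2) = -258900 kJ/h
Converting: 258900 / 3600 s = 71.917 kW
Cooling duty = 71917 W

Q_c = 71900 W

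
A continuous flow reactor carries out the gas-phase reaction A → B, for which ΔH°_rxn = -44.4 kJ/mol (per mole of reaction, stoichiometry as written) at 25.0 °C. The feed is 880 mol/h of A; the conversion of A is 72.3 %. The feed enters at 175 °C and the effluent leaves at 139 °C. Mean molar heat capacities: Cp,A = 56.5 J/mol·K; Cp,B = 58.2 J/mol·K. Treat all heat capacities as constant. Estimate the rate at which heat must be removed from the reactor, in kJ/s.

Q_out = 8.31 kJ/s

Extent of reaction ξ = 0.723 × 880 = 636.24 mol/h
Reaction term: ξ·ΔH°_rxn = 636.24 × -44.4 = -28249 kJ/h
Sensible, feed 175→25 °C: -7458 kJ/h
Outlet flows (mol/h): A 243.76, B 636.24
Sensible, products 25→139 °C: 5791.4 kJ/h
Q = ΔH = -29916 kJ/h = -8.3099 kW
Heat removed = 8.3099 kJ/s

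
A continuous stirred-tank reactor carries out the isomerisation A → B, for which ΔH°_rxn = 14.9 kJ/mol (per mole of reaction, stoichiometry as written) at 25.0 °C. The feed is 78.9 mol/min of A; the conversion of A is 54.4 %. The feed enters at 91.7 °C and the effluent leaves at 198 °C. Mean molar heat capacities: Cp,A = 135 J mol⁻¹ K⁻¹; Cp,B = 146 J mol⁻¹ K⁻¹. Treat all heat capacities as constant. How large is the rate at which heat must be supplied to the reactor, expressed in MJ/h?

Extent of reaction ξ = 0.544 × 78.9 = 42.922 mol/min
Reaction term: ξ·ΔH°_rxn = 42.922 × 14.9 = 639.53 kJ/min
Sensible, feed 91.7→25 °C: -710.46 kJ/min
Outlet flows (mol/min): A 35.978, B 42.922
Sensible, products 25→198 °C: 1924.4 kJ/min
Q = ΔH = 1853.5 kJ/min = 30.891 kW
Heat supplied = 111.21 MJ/h

Q_in = 111 MJ/h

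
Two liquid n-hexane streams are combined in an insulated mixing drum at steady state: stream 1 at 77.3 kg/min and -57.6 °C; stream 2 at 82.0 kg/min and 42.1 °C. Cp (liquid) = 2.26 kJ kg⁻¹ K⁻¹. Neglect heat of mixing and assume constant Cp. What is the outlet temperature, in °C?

No heat crosses the boundary, so H_out = H_in.
T_out = Σ ṁᵢCp,ᵢTᵢ / Σ ṁᵢCp,ᵢ
      = -2260.6 / 360.02 = -6.2792 °C

T_out = -6.28 °C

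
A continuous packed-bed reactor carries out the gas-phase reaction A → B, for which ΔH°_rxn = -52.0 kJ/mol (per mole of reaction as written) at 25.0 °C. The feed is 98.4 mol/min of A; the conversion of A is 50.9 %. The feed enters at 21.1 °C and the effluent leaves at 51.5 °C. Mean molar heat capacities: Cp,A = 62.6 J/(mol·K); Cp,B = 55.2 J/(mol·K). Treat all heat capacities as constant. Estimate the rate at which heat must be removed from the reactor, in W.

Q_out = 40500 W

Extent of reaction ξ = 0.509 × 98.4 = 50.086 mol/min
Reaction term: ξ·ΔH°_rxn = 50.086 × -52.0 = -2604.5 kJ/min
Sensible, feed 21.1→25 °C: 24.023 kJ/min
Outlet flows (mol/min): A 48.314, B 50.086
Sensible, products 25→51.5 °C: 153.41 kJ/min
Q = ΔH = -2427 kJ/min = -40.45 kW
Heat removed = 40450 W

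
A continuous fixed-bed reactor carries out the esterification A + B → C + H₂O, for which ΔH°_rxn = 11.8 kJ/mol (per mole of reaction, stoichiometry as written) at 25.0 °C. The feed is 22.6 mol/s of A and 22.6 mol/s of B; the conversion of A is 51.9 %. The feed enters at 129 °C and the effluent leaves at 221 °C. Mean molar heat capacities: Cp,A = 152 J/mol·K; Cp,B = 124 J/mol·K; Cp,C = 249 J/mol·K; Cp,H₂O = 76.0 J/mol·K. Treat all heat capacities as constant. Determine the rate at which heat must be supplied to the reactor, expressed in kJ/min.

Extent of reaction ξ = 0.519 × 22.6 = 11.729 mol/s
Reaction term: ξ·ΔH°_rxn = 11.729 × 11.8 = 138.41 kJ/s
Sensible, feed 129→25 °C: -648.71 kJ/s
Outlet flows (mol/s): A 10.871, B 10.871, C 11.729, H₂O 11.729
Sensible, products 25→221 °C: 1335.2 kJ/s
Q = ΔH = 824.92 kJ/s = 824.92 kW
Heat supplied = 49495 kJ/min

Q_in = 49500 kJ/min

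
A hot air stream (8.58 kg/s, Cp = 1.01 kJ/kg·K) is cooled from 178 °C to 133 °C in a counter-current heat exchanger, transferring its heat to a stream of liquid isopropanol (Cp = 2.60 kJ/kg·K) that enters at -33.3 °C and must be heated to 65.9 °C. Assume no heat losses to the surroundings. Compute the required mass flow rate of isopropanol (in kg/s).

ṁ_c = 1.51 kg/s

Heat released by hot stream: Q = 8.58 × 1.01 × (178 − 133) = 389.96 kJ/s
Energy balance on cold side (adiabatic exchanger): Q = ṁ_c·Cp_c·(T_c,out − T_c,in)
ṁ_c = 389.96 / [2.60 × (65.9 − -33.3)] = 1.5119 kg/s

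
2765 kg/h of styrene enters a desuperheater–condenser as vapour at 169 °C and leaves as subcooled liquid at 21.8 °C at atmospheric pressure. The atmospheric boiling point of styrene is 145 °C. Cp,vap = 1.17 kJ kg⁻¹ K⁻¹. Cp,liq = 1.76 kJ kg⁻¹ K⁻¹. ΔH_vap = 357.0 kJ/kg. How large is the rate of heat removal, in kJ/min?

vapour 169→145 °C: -28.08 kJ/kg
condensation at 145 °C: -357 kJ/kg
liquid 145→21.8 °C: -216.83 kJ/kg
Δh = -28.08 + -357 + -216.83 = -601.91 kJ/kg
Q = ṁ·Δh = 2765 kg/h × -601.91 kJ/kg = -1.6643e+06 kJ/h
|Q| = 462.3 kW = 27738 kJ/min

Q_c = 27700 kJ/min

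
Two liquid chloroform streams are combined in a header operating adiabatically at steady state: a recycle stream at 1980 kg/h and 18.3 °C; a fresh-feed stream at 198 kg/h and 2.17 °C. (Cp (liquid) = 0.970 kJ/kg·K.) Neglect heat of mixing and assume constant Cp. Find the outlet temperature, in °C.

T_out = 16.8 °C

Adiabatic, steady state ⇒ Σ ṁᵢCp,ᵢ(T_out − Tᵢ) = 0
T_out = Σ ṁᵢCp,ᵢTᵢ / Σ ṁᵢCp,ᵢ
      = 35564 / 2112.7 = 16.834 °C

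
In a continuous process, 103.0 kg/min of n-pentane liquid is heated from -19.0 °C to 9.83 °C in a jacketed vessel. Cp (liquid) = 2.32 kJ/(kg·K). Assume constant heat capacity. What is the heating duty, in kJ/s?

Q = 115 kJ/s

Q = ṁ·Cp·ΔT = 103.0 × 2.32 × (9.83 − -19.0) = 6889.2 kJ/min
Converting: 6889.2 / 60 s = 114.82 kW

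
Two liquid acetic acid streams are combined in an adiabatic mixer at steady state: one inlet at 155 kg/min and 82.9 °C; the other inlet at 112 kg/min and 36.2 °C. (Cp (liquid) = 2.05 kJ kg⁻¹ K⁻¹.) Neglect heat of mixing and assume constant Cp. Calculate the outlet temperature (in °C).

T_out = 63.3 °C

Energy balance with Q = 0: Σ ṁᵢCp,ᵢ(T_out − Tᵢ) = 0
Σ ṁᵢCp,ᵢTᵢ = 155×2.05×82.9 + 112×2.05×36.2 = 34653
Σ ṁᵢCp,ᵢ = 155×2.05 + 112×2.05 = 547.35
T_out = 34653 / 547.35 = 63.31 °C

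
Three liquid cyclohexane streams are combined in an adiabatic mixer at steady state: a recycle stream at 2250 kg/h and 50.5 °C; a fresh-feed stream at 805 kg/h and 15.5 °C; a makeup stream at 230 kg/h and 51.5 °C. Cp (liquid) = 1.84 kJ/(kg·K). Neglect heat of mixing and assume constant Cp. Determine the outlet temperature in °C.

No heat crosses the boundary, so H_out = H_in.
Σ ṁᵢCp,ᵢTᵢ = 2250×1.84×50.5 + 805×1.84×15.5 + 230×1.84×51.5 = 253820
Σ ṁᵢCp,ᵢ = 2250×1.84 + 805×1.84 + 230×1.84 = 6044.4
T_out = 253820 / 6044.4 = 41.993 °C

T_out = 42.0 °C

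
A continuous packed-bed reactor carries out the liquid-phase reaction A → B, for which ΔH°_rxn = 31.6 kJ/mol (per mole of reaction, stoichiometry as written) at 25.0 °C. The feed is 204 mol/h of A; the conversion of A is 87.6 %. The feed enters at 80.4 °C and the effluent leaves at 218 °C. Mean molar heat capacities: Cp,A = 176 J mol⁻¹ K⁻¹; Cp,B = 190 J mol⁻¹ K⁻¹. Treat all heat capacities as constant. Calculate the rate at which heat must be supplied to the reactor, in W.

Extent of reaction ξ = 0.876 × 204 = 178.7 mol/h
Reaction term: ξ·ΔH°_rxn = 178.7 × 31.6 = 5647 kJ/h
Sensible, feed 80.4→25 °C: -1989.1 kJ/h
Outlet flows (mol/h): A 25.296, B 178.7
Sensible, products 25→218 °C: 7412.3 kJ/h
Q = ΔH = 11070 kJ/h = 3.0751 kW
Heat supplied = 3075.1 W

Q_in = 3080 W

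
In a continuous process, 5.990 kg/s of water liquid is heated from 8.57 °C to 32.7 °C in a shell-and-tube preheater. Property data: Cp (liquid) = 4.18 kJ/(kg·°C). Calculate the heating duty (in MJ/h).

Q = ṁ·Cp·ΔT = 5.990 × 4.18 × (32.7 − 8.57) = 604.17 kJ/s
Heating duty = 2175 MJ/h

Q = 2180 MJ/h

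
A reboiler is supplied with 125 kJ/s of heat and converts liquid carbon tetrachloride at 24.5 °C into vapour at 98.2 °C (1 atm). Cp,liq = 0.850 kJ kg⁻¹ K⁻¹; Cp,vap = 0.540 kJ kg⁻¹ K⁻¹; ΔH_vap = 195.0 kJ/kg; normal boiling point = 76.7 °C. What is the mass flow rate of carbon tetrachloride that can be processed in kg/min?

ṁ = 29.9 kg/min

Δh = 0.850×(76.7−24.5) + 195.0 + 0.540×(98.2−76.7) = 250.98 kJ/kg
Q = 125 kJ/s = 125 kJ/s = 7500 kJ/min
ṁ = Q/Δh = 7500 / 250.98 = 29.883 kg/min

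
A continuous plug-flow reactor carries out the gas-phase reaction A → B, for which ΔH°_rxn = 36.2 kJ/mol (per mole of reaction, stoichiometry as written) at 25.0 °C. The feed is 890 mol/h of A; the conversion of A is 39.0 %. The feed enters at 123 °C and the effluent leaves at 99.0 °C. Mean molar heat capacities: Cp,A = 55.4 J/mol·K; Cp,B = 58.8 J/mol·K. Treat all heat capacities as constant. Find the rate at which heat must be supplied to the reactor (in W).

Q_in = 3190 W

Extent of reaction ξ = 0.390 × 890 = 347.1 mol/h
Reaction term: ξ·ΔH°_rxn = 347.1 × 36.2 = 12565 kJ/h
Sensible, feed 123→25 °C: -4832 kJ/h
Outlet flows (mol/h): A 542.9, B 347.1
Sensible, products 25→99.0 °C: 3736 kJ/h
Q = ΔH = 11469 kJ/h = 3.1858 kW
Heat supplied = 3185.8 W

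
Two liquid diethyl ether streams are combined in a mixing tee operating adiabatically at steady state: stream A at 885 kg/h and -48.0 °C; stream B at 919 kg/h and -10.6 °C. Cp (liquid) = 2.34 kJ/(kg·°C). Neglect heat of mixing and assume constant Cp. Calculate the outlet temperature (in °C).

T_out = -28.9 °C

Energy balance with Q = 0: Σ ṁᵢCp,ᵢ(T_out − Tᵢ) = 0
T_out = Σ ṁᵢCp,ᵢTᵢ / Σ ṁᵢCp,ᵢ
      = -122200 / 4221.4 = -28.948 °C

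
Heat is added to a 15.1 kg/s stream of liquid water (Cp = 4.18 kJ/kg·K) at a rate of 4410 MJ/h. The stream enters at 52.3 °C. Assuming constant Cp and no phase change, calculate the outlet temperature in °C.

T_out = 71.7 °C

Q = 4410 MJ/h = 1225 kJ/s
ΔT = Q/(ṁ·Cp) = 1225/(15.1×4.18) = 19.408 K
T_out = 52.3 + 19.408 = 71.708 °C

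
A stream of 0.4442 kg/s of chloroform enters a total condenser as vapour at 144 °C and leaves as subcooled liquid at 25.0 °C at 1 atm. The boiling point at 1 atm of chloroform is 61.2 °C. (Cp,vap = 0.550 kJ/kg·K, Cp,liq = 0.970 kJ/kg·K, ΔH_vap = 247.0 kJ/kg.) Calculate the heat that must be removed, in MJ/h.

vapour 144→61.2 °C: -45.54 kJ/kg
condensation at 61.2 °C: -247 kJ/kg
liquid 61.2→25.0 °C: -35.114 kJ/kg
Δh = -45.54 + -247 + -35.114 = -327.65 kJ/kg
Q = ṁ·Δh = 0.4442 kg/s × -327.65 kJ/kg = -145.54 kJ/s
|Q| = 145.54 kW = 523.96 MJ/h

Q_c = 524 MJ/h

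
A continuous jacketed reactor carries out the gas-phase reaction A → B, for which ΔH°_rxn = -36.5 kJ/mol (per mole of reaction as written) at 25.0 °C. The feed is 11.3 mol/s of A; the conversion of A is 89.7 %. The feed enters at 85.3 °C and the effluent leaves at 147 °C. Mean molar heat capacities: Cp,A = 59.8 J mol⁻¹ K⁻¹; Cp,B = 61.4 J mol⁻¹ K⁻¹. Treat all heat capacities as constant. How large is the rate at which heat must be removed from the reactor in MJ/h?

Q_out = 1170 MJ/h

Extent of reaction ξ = 0.897 × 11.3 = 10.136 mol/s
Reaction term: ξ·ΔH°_rxn = 10.136 × -36.5 = -369.97 kJ/s
Sensible, feed 85.3→25 °C: -40.747 kJ/s
Outlet flows (mol/s): A 1.1639, B 10.136
Sensible, products 25→147 °C: 84.419 kJ/s
Q = ΔH = -326.3 kJ/s = -326.3 kW
Heat removed = 1174.7 MJ/h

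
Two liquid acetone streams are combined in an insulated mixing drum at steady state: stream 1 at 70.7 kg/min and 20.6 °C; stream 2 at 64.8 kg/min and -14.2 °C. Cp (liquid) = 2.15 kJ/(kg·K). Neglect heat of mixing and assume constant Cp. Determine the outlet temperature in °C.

T_out = 3.96 °C

Adiabatic, steady state ⇒ Σ ṁᵢCp,ᵢ(T_out − Tᵢ) = 0
T_out = Σ ṁᵢCp,ᵢTᵢ / Σ ṁᵢCp,ᵢ
      = 1153 / 291.32 = 3.9576 °C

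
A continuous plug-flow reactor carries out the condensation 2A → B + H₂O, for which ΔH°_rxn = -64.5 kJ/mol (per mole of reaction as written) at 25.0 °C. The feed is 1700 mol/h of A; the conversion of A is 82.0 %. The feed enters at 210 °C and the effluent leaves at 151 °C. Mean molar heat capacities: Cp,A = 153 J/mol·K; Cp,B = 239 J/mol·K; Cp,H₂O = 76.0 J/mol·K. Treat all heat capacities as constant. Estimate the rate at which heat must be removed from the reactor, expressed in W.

Q_out = 16500 W

Extent of reaction ξ = 0.820 × 1700 / 2 = 697 mol/h
Reaction term: ξ·ΔH°_rxn = 697 × -64.5 = -44956 kJ/h
Sensible, feed 210→25 °C: -48118 kJ/h
Outlet flows (mol/h): A 306, B 697, H₂O 697
Sensible, products 25→151 °C: 33563 kJ/h
Q = ΔH = -59512 kJ/h = -16.531 kW
Heat removed = 16531 W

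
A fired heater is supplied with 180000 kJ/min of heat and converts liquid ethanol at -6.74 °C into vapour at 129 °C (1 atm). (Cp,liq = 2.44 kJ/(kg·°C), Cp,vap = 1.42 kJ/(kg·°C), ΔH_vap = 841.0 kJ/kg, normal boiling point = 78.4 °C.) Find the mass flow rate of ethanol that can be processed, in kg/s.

Δh = 2.44×(78.4−-6.74) + 841.0 + 1.42×(129−78.4) = 1120.6 kJ/kg
Q = 180000 kJ/min = 3000 kJ/s = 3000 kJ/s
ṁ = Q/Δh = 3000 / 1120.6 = 2.6772 kg/s

ṁ = 2.68 kg/s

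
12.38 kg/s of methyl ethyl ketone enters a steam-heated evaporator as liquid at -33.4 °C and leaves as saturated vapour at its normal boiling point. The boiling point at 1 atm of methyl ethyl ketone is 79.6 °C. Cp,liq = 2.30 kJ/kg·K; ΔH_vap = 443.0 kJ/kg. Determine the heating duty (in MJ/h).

liquid -33.4→79.6 °C: 259.9 kJ/kg
vaporisation at 79.6 °C: 443 kJ/kg
Δh = 259.9 + 443 = 702.9 kJ/kg
Q = ṁ·Δh = 12.38 kg/s × 702.9 kJ/kg = 8701.9 kJ/s
|Q| = 8701.9 kW = 31327 MJ/h

Q = 31300 MJ/h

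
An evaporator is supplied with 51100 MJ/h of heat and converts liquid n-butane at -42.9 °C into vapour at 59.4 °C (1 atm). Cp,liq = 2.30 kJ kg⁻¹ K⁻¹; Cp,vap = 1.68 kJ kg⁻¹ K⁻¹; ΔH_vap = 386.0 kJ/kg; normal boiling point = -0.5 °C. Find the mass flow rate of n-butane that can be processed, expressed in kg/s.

Δh = 2.30×(-0.5−-42.9) + 386.0 + 1.68×(59.4−-0.5) = 584.15 kJ/kg
Q = 51100 MJ/h = 14194 kJ/s = 14194 kJ/s
ṁ = Q/Δh = 14194 / 584.15 = 24.299 kg/s

ṁ = 24.3 kg/s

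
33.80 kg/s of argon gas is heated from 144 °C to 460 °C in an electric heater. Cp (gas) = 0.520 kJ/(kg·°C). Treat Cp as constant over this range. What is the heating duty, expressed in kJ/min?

Q = ṁ·Cp·ΔT = 33.80 × 0.520 × (460 − 144) = 5554 kJ/s
Heating duty = 333240 kJ/min

Q = 333000 kJ/min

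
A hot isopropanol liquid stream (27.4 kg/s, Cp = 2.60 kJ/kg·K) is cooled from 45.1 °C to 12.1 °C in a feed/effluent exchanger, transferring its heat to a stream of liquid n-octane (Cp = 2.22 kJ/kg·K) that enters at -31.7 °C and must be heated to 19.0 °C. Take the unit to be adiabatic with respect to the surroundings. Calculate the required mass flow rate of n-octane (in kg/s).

Heat released by hot stream: Q = 27.4 × 2.60 × (45.1 − 12.1) = 2350.9 kJ/s
Energy balance on cold side (adiabatic exchanger): Q = ṁ_c·Cp_c·(T_c,out − T_c,in)
ṁ_c = 2350.9 / [2.22 × (19.0 − -31.7)] = 20.887 kg/s

ṁ_c = 20.9 kg/s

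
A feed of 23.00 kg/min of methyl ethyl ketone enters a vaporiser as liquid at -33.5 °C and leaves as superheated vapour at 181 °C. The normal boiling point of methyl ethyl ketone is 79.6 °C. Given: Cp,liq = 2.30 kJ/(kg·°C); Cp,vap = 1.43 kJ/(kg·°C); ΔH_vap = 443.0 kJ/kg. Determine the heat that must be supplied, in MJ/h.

liquid -33.5→79.6 °C: 260.13 kJ/kg
vaporisation at 79.6 °C: 443 kJ/kg
vapour 79.6→181 °C: 145 kJ/kg
Δh = 260.13 + 443 + 145 = 848.13 kJ/kg
Q = ṁ·Δh = 23.00 kg/min × 848.13 kJ/kg = 19507 kJ/min
|Q| = 325.12 kW = 1170.4 MJ/h

Q = 1170 MJ/h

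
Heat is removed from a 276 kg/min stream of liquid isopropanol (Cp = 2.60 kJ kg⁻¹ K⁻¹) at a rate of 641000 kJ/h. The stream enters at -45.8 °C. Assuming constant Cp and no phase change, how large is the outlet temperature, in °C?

Q = 641000 kJ/h = 10683 kJ/min
ΔT = Q/(ṁ·Cp) = 10683/(276×2.60) = 14.888 K
T_out = -45.8 − 14.888 = -60.688 °C

T_out = -60.7 °C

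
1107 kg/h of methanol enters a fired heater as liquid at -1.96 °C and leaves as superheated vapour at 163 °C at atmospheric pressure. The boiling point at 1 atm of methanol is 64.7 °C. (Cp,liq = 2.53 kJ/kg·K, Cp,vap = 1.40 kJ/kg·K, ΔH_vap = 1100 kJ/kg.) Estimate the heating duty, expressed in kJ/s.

liquid -1.96→64.7 °C: 168.65 kJ/kg
vaporisation at 64.7 °C: 1100 kJ/kg
vapour 64.7→163 °C: 137.62 kJ/kg
Δh = 168.65 + 1100 + 137.62 = 1406.3 kJ/kg
Q = ṁ·Δh = 1107 kg/h × 1406.3 kJ/kg = 1.5567e+06 kJ/h
|Q| = 432.43 kW

Q = 432 kJ/s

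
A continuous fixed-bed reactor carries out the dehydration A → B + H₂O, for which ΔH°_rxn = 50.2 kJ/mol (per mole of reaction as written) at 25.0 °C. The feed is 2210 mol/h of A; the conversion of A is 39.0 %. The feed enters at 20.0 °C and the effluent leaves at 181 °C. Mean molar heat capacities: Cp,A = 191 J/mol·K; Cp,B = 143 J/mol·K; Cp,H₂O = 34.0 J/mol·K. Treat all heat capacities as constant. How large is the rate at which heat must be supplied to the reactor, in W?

Extent of reaction ξ = 0.390 × 2210 = 861.9 mol/h
Reaction term: ξ·ΔH°_rxn = 861.9 × 50.2 = 43267 kJ/h
Sensible, feed 20.0→25 °C: 2110.6 kJ/h
Outlet flows (mol/h): A 1348.1, B 861.9, H₂O 861.9
Sensible, products 25→181 °C: 63967 kJ/h
Q = ΔH = 109340 kJ/h = 30.374 kW
Heat supplied = 30374 W

Q_in = 30400 W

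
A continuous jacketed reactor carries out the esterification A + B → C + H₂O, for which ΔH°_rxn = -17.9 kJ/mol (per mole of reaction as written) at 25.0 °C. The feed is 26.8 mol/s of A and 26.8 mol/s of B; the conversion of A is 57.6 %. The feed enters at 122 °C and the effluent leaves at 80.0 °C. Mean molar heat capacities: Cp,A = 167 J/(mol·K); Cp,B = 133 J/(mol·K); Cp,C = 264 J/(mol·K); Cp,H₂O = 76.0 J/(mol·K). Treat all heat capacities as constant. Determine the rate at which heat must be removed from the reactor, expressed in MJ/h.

Q_out = 2090 MJ/h

Extent of reaction ξ = 0.576 × 26.8 = 15.437 mol/s
Reaction term: ξ·ΔH°_rxn = 15.437 × -17.9 = -276.32 kJ/s
Sensible, feed 122→25 °C: -779.88 kJ/s
Outlet flows (mol/s): A 11.363, B 11.363, C 15.437, H₂O 15.437
Sensible, products 25→80.0 °C: 476.16 kJ/s
Q = ΔH = -580.04 kJ/s = -580.04 kW
Heat removed = 2088.1 MJ/h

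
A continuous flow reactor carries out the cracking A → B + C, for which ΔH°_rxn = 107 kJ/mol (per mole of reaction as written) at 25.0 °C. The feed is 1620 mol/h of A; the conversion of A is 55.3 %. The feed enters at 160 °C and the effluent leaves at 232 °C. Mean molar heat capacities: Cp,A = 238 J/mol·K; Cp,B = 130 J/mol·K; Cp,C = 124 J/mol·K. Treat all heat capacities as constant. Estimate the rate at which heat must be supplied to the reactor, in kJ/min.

Q_in = 2110 kJ/min

Extent of reaction ξ = 0.553 × 1620 = 895.86 mol/h
Reaction term: ξ·ΔH°_rxn = 895.86 × 107 = 95857 kJ/h
Sensible, feed 160→25 °C: -52051 kJ/h
Outlet flows (mol/h): A 724.14, B 895.86, C 895.86
Sensible, products 25→232 °C: 82778 kJ/h
Q = ΔH = 126580 kJ/h = 35.162 kW
Heat supplied = 2109.7 kJ/min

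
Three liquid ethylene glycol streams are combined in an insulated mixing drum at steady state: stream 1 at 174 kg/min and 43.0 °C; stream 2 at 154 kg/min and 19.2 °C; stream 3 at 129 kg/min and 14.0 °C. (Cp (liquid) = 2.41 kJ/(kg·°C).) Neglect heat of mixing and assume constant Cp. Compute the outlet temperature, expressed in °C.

Energy balance with Q = 0: Σ ṁᵢCp,ᵢ(T_out − Tᵢ) = 0
T_out = Σ ṁᵢCp,ᵢTᵢ / Σ ṁᵢCp,ᵢ
      = 29510 / 1101.4 = 26.794 °C

T_out = 26.8 °C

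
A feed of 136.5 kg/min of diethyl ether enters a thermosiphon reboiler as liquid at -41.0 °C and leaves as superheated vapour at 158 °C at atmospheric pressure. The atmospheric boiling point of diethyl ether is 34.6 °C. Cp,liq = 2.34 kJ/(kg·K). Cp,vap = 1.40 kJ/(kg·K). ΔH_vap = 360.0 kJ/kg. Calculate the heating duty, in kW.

Q = 1610 kW

liquid -41.0→34.6 °C: 176.9 kJ/kg
vaporisation at 34.6 °C: 360 kJ/kg
vapour 34.6→158 °C: 172.76 kJ/kg
Δh = 176.9 + 360 + 172.76 = 709.66 kJ/kg
Q = ṁ·Δh = 136.5 kg/min × 709.66 kJ/kg = 96869 kJ/min
|Q| = 1614.5 kW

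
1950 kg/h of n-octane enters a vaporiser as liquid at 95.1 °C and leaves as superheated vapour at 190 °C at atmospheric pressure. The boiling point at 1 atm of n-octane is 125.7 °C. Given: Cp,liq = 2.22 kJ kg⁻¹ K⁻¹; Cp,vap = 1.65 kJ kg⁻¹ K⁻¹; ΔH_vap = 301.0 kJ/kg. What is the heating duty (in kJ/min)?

liquid 95.1→125.7 °C: 67.932 kJ/kg
vaporisation at 125.7 °C: 301 kJ/kg
vapour 125.7→190 °C: 106.09 kJ/kg
Δh = 67.932 + 301 + 106.09 = 475.03 kJ/kg
Q = ṁ·Δh = 1950 kg/h × 475.03 kJ/kg = 926300 kJ/h
|Q| = 257.31 kW = 15438 kJ/min

Q = 15400 kJ/min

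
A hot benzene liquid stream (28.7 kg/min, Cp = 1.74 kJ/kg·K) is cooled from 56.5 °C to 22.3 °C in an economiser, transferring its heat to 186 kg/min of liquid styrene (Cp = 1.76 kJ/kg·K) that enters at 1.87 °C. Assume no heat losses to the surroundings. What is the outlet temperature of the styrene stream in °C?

T_c,out = 7.09 °C

Heat released by hot stream: Q = 28.7 × 1.74 × (56.5 − 22.3) = 1707.9 kJ/min
Energy balance on cold side (adiabatic exchanger): Q = ṁ_c·Cp_c·(T_c,out − T_c,in)
T_c,out = 1.87 + 1707.9/(186 × 1.76) = 7.0871 °C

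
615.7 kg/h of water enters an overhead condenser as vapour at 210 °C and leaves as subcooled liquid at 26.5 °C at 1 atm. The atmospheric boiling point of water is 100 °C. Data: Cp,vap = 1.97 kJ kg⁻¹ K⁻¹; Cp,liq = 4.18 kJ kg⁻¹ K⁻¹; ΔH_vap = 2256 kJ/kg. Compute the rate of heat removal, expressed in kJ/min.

vapour 210→100 °C: -216.7 kJ/kg
condensation at 100 °C: -2256 kJ/kg
liquid 100→26.5 °C: -307.23 kJ/kg
Δh = -216.7 + -2256 + -307.23 = -2779.9 kJ/kg
Q = ṁ·Δh = 615.7 kg/h × -2779.9 kJ/kg = -1.7116e+06 kJ/h
|Q| = 475.45 kW = 28527 kJ/min

Q_c = 28500 kJ/min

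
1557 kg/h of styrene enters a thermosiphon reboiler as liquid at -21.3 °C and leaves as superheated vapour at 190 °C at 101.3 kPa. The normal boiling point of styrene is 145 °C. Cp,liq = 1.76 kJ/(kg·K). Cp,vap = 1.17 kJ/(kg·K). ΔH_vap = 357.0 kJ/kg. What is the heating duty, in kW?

Q = 304 kW

liquid -21.3→145 °C: 292.69 kJ/kg
vaporisation at 145 °C: 357 kJ/kg
vapour 145→190 °C: 52.65 kJ/kg
Δh = 292.69 + 357 + 52.65 = 702.34 kJ/kg
Q = ṁ·Δh = 1557 kg/h × 702.34 kJ/kg = 1.0935e+06 kJ/h
|Q| = 303.76 kW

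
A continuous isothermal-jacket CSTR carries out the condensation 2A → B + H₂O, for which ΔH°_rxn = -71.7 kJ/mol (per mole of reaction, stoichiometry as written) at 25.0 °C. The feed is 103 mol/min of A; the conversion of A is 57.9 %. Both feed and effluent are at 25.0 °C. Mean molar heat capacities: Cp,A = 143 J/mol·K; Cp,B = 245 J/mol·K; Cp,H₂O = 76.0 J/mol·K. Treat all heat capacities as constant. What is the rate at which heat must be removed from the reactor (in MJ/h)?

Q_out = 128 MJ/h

Extent of reaction ξ = 0.579 × 103 / 2 = 29.818 mol/min
Reaction term: ξ·ΔH°_rxn = 29.818 × -71.7 = -2138 kJ/min
Q = ΔH = -2138 kJ/min = -35.633 kW
Heat removed = 128.28 MJ/h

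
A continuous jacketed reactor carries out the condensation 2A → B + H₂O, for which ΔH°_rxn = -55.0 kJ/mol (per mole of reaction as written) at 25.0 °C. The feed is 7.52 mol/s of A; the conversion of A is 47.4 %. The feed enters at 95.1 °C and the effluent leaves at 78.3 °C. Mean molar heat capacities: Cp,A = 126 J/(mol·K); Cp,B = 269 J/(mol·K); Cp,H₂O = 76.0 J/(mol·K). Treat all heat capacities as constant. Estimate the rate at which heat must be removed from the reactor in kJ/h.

Extent of reaction ξ = 0.474 × 7.52 / 2 = 1.7822 mol/s
Reaction term: ξ·ΔH°_rxn = 1.7822 × -55.0 = -98.023 kJ/s
Sensible, feed 95.1→25 °C: -66.421 kJ/s
Outlet flows (mol/s): A 3.9555, B 1.7822, H₂O 1.7822
Sensible, products 25→78.3 °C: 59.337 kJ/s
Q = ΔH = -105.11 kJ/s = -105.11 kW
Heat removed = 378390 kJ/h

Q_out = 378000 kJ/h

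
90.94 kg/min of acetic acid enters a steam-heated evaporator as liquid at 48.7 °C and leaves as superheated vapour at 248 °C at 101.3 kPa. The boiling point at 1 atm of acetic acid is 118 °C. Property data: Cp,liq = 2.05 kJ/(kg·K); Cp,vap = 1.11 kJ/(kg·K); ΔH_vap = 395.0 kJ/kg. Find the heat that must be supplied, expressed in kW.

liquid 48.7→118 °C: 142.06 kJ/kg
vaporisation at 118 °C: 395 kJ/kg
vapour 118→248 °C: 144.3 kJ/kg
Δh = 142.06 + 395 + 144.3 = 681.37 kJ/kg
Q = ṁ·Δh = 90.94 kg/min × 681.37 kJ/kg = 61963 kJ/min
|Q| = 1032.7 kW

Q = 1030 kW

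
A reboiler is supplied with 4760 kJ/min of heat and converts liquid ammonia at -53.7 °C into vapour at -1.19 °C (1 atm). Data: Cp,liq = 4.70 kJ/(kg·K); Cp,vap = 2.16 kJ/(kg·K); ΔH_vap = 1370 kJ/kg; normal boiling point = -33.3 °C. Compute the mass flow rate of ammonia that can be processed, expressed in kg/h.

ṁ = 186 kg/h

Δh = 4.70×(-33.3−-53.7) + 1370 + 2.16×(-1.19−-33.3) = 1535.2 kJ/kg
Q = 4760 kJ/min = 79.333 kJ/s = 285600 kJ/h
ṁ = Q/Δh = 285600 / 1535.2 = 186.03 kg/h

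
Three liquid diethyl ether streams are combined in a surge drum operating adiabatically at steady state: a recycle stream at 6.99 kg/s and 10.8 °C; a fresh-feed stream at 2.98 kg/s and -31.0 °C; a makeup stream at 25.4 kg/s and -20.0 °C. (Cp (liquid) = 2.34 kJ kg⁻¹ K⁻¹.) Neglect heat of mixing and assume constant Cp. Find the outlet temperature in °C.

T_out = -14.8 °C

No heat crosses the boundary, so H_out = H_in.
Σ ṁᵢCp,ᵢTᵢ = 6.99×2.34×10.8 + 2.98×2.34×-31.0 + 25.4×2.34×-20.0 = -1228.2
Σ ṁᵢCp,ᵢ = 6.99×2.34 + 2.98×2.34 + 25.4×2.34 = 82.766
T_out = -1228.2 / 82.766 = -14.84 °C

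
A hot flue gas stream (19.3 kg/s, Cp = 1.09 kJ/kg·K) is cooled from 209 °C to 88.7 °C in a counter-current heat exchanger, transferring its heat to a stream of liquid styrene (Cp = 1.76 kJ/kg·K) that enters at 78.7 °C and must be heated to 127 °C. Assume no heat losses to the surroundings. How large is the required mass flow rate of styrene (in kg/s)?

ṁ_c = 29.8 kg/s

Heat released by hot stream: Q = 19.3 × 1.09 × (209 − 88.7) = 2530.8 kJ/s
Energy balance on cold side (adiabatic exchanger): Q = ṁ_c·Cp_c·(T_c,out − T_c,in)
ṁ_c = 2530.8 / [1.76 × (127 − 78.7)] = 29.771 kg/s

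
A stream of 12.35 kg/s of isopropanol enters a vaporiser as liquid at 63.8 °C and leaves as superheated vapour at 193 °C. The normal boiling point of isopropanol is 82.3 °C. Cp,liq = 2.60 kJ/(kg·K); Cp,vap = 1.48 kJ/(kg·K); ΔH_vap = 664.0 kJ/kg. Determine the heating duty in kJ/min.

Q = 649000 kJ/min

liquid 63.8→82.3 °C: 48.1 kJ/kg
vaporisation at 82.3 °C: 664 kJ/kg
vapour 82.3→193 °C: 163.84 kJ/kg
Δh = 48.1 + 664 + 163.84 = 875.94 kJ/kg
Q = ṁ·Δh = 12.35 kg/s × 875.94 kJ/kg = 10818 kJ/s
|Q| = 10818 kW = 649070 kJ/min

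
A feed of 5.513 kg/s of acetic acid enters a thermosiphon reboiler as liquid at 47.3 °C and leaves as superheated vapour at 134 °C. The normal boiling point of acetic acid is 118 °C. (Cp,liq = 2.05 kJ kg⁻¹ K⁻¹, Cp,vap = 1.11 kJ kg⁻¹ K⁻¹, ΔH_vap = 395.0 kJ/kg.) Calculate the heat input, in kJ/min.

Q = 184000 kJ/min

liquid 47.3→118 °C: 144.94 kJ/kg
vaporisation at 118 °C: 395 kJ/kg
vapour 118→134 °C: 17.76 kJ/kg
Δh = 144.94 + 395 + 17.76 = 557.7 kJ/kg
Q = ṁ·Δh = 5.513 kg/s × 557.7 kJ/kg = 3074.6 kJ/s
|Q| = 3074.6 kW = 184470 kJ/min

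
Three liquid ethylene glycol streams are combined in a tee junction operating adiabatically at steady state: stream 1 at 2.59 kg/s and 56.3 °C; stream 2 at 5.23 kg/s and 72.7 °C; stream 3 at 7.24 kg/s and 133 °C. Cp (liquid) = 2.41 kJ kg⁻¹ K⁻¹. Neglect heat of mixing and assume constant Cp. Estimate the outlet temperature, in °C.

T_out = 98.9 °C

No heat crosses the boundary, so H_out = H_in.
T_out = Σ ṁᵢCp,ᵢTᵢ / Σ ṁᵢCp,ᵢ
      = 3588.4 / 36.295 = 98.868 °C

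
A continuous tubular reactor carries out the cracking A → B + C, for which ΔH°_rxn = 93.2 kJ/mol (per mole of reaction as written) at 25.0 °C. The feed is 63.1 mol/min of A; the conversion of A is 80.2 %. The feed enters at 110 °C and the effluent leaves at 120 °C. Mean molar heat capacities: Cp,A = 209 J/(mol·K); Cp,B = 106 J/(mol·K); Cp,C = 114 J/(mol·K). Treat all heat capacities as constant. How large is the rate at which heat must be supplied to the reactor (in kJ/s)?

Extent of reaction ξ = 0.802 × 63.1 = 50.606 mol/min
Reaction term: ξ·ΔH°_rxn = 50.606 × 93.2 = 4716.5 kJ/min
Sensible, feed 110→25 °C: -1121 kJ/min
Outlet flows (mol/min): A 12.494, B 50.606, C 50.606
Sensible, products 25→120 °C: 1305.7 kJ/min
Q = ΔH = 4901.3 kJ/min = 81.688 kW
Heat supplied = 81.688 kJ/s

Q_in = 81.7 kJ/s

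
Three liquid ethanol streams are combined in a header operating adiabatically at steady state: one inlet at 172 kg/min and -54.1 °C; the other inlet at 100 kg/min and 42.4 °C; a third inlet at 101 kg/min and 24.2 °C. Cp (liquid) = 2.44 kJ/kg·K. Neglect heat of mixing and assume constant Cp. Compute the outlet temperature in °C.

T_out = -7.03 °C

No heat crosses the boundary, so H_out = H_in.
Σ ṁᵢCp,ᵢTᵢ = 172×2.44×-54.1 + 100×2.44×42.4 + 101×2.44×24.2 = -6395.2
Σ ṁᵢCp,ᵢ = 172×2.44 + 100×2.44 + 101×2.44 = 910.12
T_out = -6395.2 / 910.12 = -7.0268 °C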